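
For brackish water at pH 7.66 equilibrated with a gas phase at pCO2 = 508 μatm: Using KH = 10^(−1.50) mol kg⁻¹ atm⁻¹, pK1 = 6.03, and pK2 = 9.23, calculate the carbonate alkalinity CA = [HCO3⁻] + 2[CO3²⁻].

[CO2*] = KH · pCO2 = 10^(−1.50) × 508×10^-6 = 1.606×10^-5 mol/kg
α₀ = 1/(1 + K1/[H⁺] + K1K2/[H⁺]²) = 1/(1 + 10^+1.63 + 10^+0.06) = 0.02232
DIC = [CO2*]/α₀ = 1.606×10^-5 / 0.02232 = 0.7198 mmol/kg
CA = (α₁ + 2α₂)·DIC = (0.9521 + 2×0.02562) × 0.7198 = 0.722 mmol/kg

CA = 0.722 mmol/kg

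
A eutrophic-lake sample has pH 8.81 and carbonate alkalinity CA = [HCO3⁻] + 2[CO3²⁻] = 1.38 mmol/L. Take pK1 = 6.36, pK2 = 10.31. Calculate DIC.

CA = [HCO3⁻] + 2[CO3²⁻] = (α₁ + 2α₂)·DIC
At pH 8.81: [H⁺]/K1 = 10^-2.45 = 0.0035481, K2/[H⁺] = 10^-1.50 = 0.031623
α₁ = 1/(1 + 0.0035481 + 0.031623) = 1/1.0352 = 0.9660; α₂ = α₁·K2/[H⁺] = 0.03055
α₁ + 2α₂ = 1.0271
DIC = CA / (α₁ + 2α₂) = 1.38 / 1.0271 = 1.34 mmol/L

DIC = 1.34 mmol/L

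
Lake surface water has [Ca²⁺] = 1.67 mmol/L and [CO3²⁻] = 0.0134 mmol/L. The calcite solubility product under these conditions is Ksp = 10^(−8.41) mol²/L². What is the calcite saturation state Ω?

Ω = 5.75

Ksp = 10^(−8.41) = 3.890×10^-9
Ω = [Ca²⁺][CO3²⁻]/Ksp = (1.67×10^-3)(0.0134×10^-3) / 3.890×10^-9 = 5.75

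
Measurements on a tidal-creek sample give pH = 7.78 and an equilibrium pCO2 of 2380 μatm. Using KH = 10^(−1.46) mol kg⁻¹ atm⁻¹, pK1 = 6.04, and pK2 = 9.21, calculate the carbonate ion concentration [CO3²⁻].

[CO3²⁻] = 0.168 mmol/kg

[CO2*] = KH · pCO2 = 10^(−1.46) × 2380×10^-6 = 8.252×10^-5 mol/kg
α₀ = 1/(1 + K1/[H⁺] + K1K2/[H⁺]²) = 1/(1 + 10^+1.74 + 10^+0.31) = 0.01724
DIC = [CO2*]/α₀ = 8.252×10^-5 / 0.01724 = 4.786 mmol/kg
[CO3²⁻] = α₂·DIC; α₂ = 0.03520, so [CO3²⁻] = 0.03520 × 4.786 = 0.168 mmol/kg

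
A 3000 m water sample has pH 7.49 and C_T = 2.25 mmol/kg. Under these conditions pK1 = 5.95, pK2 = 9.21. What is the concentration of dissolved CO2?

α₀ = 1 / (1 + K1/[H⁺] + K1K2/[H⁺]²) = 1 / (1 + 10^+1.54 + 10^-0.18)
   = 1 / (1 + 34.674 + 0.66069) = 1/36.334 = 0.02752
[CO2*] = α₀ × DIC = 0.02752 × 2.25 = 0.0619 mmol/kg

[CO2*] = 0.0619 mmol/kg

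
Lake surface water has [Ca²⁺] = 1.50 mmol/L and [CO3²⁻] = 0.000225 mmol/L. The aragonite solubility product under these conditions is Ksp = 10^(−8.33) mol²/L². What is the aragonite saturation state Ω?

Ksp = 10^(−8.33) = 4.677×10^-9
Ω = [Ca²⁺][CO3²⁻]/Ksp = (1.50×10^-3)(0.000225×10^-3) / 4.677×10^-9 = 0.0722

Ω = 0.0722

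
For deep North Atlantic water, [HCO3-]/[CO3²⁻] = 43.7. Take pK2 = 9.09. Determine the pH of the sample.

From K2 = [H⁺][CO3²⁻]/[HCO3-]:  pH = pK2 − log₁₀([HCO3-]/[CO3²⁻])
log₁₀(43.7) = +1.640
pH = 9.09 − (+1.640) = 7.45

pH = 7.45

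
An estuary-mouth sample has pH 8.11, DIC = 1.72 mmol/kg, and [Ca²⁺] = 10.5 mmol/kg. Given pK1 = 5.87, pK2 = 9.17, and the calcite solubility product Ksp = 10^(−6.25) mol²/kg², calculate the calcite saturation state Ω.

α₂ = 1 / (1 + [H⁺]/K2 + [H⁺]²/(K1K2)) = 1 / (1 + 10^+1.06 + 10^-1.18)
   = 1 / (1 + 11.482 + 0.066069) = 1/12.548 = 0.07970
[CO3²⁻] = α₂ × DIC = 0.07970 × 1.72 = 0.1371 mmol/kg
Ksp = 10^(−6.25) = 5.623×10^-7
Ω = [Ca²⁺][CO3²⁻]/Ksp = (10.5×10^-3)(1.371×10^-4) / 5.623×10^-7 = 2.56

Ω = 2.56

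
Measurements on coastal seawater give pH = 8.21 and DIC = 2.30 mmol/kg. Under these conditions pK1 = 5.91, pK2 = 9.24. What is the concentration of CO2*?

α₀ = 1 / (1 + K1/[H⁺] + K1K2/[H⁺]²) = 1 / (1 + 10^+2.30 + 10^+1.27)
   = 1 / (1 + 199.53 + 18.621) = 1/219.15 = 0.004563
[CO2*] = α₀ × DIC = 0.004563 × 2.30 = 0.0105 mmol/kg = 10.5 μmol/kg

[CO2*] = 10.5 μmol/kg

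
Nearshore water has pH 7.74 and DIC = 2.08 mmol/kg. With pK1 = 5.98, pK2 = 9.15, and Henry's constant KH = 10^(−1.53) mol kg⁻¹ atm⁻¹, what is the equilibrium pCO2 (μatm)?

pCO2 = 1160 μatm

α₀ = 1 / (1 + K1/[H⁺] + K1K2/[H⁺]²) = 1 / (1 + 10^+1.76 + 10^+0.35)
   = 1 / (1 + 57.544 + 2.2387) = 1/60.783 = 0.01645
[CO2*] = α₀ × DIC = 0.01645 × 2.08 = 0.03422 mmol/kg
pCO2 = [CO2*]/KH = 3.422×10^-5 / 2.951×10^-2 = 1160 μatm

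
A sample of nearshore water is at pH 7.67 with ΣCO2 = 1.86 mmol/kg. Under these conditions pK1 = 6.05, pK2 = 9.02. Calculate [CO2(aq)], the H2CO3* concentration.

α₀ = 1 / (1 + K1/[H⁺] + K1K2/[H⁺]²) = 1 / (1 + 10^+1.62 + 10^+0.27)
   = 1 / (1 + 41.687 + 1.8621) = 1/44.549 = 0.02245
[CO2*] = α₀ × DIC = 0.02245 × 1.86 = 0.0418 mmol/kg

[CO2*] = 0.0418 mmol/kg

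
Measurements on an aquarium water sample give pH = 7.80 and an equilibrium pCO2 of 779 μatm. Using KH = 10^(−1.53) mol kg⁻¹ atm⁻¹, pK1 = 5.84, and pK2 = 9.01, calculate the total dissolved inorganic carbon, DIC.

DIC = 2.25 mmol/kg

[CO2*] = KH · pCO2 = 10^(−1.53) × 779×10^-6 = 2.299×10^-5 mol/kg
α₀ = 1/(1 + K1/[H⁺] + K1K2/[H⁺]²) = 1/(1 + 10^+1.96 + 10^+0.75) = 0.01022
DIC = [CO2*]/α₀ = 2.299×10^-5 / 0.01022 = 2.25 mmol/kg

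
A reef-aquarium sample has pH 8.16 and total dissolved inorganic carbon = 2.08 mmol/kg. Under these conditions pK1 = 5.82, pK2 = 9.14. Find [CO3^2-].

[CO3²⁻] = 0.196 mmol/kg

α₂ = 1 / (1 + [H⁺]/K2 + [H⁺]²/(K1K2)) = 1 / (1 + 10^+0.98 + 10^-1.36)
   = 1 / (1 + 9.5499 + 0.043652) = 1/10.594 = 0.09440
[CO3²⁻] = α₂ × DIC = 0.09440 × 2.08 = 0.196 mmol/kg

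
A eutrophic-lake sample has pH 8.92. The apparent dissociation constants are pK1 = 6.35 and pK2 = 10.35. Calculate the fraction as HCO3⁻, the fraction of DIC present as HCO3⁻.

α₁ = 0.962

α₁ = 1 / (1 + [H⁺]/K1 + K2/[H⁺]) = 1 / (1 + 10^-2.57 + 10^-1.43)
   = 1 / (1 + 0.0026915 + 0.037154) = 1/1.0398 = 0.9617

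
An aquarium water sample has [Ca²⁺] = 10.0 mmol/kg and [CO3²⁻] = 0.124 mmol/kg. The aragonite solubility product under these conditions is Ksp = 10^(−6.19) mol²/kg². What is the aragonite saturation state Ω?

Ω = 1.92

Ksp = 10^(−6.19) = 6.457×10^-7
Ω = [Ca²⁺][CO3²⁻]/Ksp = (10.0×10^-3)(0.124×10^-3) / 6.457×10^-7 = 1.92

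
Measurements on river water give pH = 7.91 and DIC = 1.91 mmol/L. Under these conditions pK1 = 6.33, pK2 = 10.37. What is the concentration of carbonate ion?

[CO3²⁻] = 6.43 μmol/L

α₂ = 1 / (1 + [H⁺]/K2 + [H⁺]²/(K1K2)) = 1 / (1 + 10^+2.46 + 10^+0.88)
   = 1 / (1 + 288.40 + 7.5858) = 1/296.99 = 0.003367
[CO3²⁻] = α₂ × DIC = 0.003367 × 1.91 = 0.00643 mmol/L = 6.43 μmol/L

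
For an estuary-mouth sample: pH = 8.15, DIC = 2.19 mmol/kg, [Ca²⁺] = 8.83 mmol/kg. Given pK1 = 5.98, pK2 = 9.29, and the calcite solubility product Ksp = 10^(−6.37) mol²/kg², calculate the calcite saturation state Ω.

α₂ = 1 / (1 + [H⁺]/K2 + [H⁺]²/(K1K2)) = 1 / (1 + 10^+1.14 + 10^-1.03)
   = 1 / (1 + 13.804 + 0.093325) = 1/14.897 = 0.06713
[CO3²⁻] = α₂ × DIC = 0.06713 × 2.19 = 0.1470 mmol/kg
Ksp = 10^(−6.37) = 4.266×10^-7
Ω = [Ca²⁺][CO3²⁻]/Ksp = (8.83×10^-3)(1.470×10^-4) / 4.266×10^-7 = 3.04

Ω = 3.04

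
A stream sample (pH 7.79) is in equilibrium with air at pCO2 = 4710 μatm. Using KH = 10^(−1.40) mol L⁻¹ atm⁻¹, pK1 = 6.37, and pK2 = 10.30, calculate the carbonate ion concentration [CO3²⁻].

[CO2*] = KH · pCO2 = 10^(−1.40) × 4710×10^-6 = 1.875×10^-4 mol/L
α₀ = 1/(1 + K1/[H⁺] + K1K2/[H⁺]²) = 1/(1 + 10^+1.42 + 10^-1.09) = 0.03652
DIC = [CO2*]/α₀ = 1.875×10^-4 / 0.03652 = 5.135 mmol/L
[CO3²⁻] = α₂·DIC; α₂ = 0.002968, so [CO3²⁻] = 0.002968 × 5.135 = 0.0152 mmol/L = 15.2 μmol/L

[CO3²⁻] = 15.2 μmol/L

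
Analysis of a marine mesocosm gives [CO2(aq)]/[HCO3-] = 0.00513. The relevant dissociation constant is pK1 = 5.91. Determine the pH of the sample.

From K1 = [H⁺][HCO3-]/[CO2(aq)]:  pH = pK1 − log₁₀([CO2(aq)]/[HCO3-])
log₁₀(0.00513) = -2.290
pH = 5.91 − (-2.290) = 8.20

pH = 8.20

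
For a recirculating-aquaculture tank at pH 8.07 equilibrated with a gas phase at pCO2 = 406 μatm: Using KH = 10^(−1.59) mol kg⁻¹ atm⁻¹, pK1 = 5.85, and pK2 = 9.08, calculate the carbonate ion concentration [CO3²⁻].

[CO3²⁻] = 0.169 mmol/kg

[CO2*] = KH · pCO2 = 10^(−1.59) × 406×10^-6 = 1.044×10^-5 mol/kg
α₀ = 1/(1 + K1/[H⁺] + K1K2/[H⁺]²) = 1/(1 + 10^+2.22 + 10^+1.21) = 0.005459
DIC = [CO2*]/α₀ = 1.044×10^-5 / 0.005459 = 1.912 mmol/kg
[CO3²⁻] = α₂·DIC; α₂ = 0.08854, so [CO3²⁻] = 0.08854 × 1.912 = 0.169 mmol/kg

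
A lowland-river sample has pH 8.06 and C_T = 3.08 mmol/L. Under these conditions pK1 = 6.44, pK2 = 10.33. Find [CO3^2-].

[CO3²⁻] = 16.1 μmol/L

α₂ = 1 / (1 + [H⁺]/K2 + [H⁺]²/(K1K2)) = 1 / (1 + 10^+2.27 + 10^+0.65)
   = 1 / (1 + 186.21 + 4.4668) = 1/191.68 = 0.005217
[CO3²⁻] = α₂ × DIC = 0.005217 × 3.08 = 0.0161 mmol/L = 16.1 μmol/L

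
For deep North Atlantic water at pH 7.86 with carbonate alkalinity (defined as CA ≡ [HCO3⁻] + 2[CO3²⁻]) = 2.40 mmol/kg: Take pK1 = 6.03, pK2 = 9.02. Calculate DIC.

DIC = 2.29 mmol/kg

CA = [HCO3⁻] + 2[CO3²⁻] = (α₁ + 2α₂)·DIC
At pH 7.86: [H⁺]/K1 = 10^-1.83 = 0.014791, K2/[H⁺] = 10^-1.16 = 0.069183
α₁ = 1/(1 + 0.014791 + 0.069183) = 1/1.0840 = 0.9225; α₂ = α₁·K2/[H⁺] = 0.06382
α₁ + 2α₂ = 1.0502
DIC = CA / (α₁ + 2α₂) = 2.40 / 1.0502 = 2.29 mmol/kg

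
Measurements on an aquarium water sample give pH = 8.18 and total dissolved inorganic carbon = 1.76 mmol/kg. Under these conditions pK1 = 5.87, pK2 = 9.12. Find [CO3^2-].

α₂ = 1 / (1 + [H⁺]/K2 + [H⁺]²/(K1K2)) = 1 / (1 + 10^+0.94 + 10^-1.37)
   = 1 / (1 + 8.7096 + 0.042658) = 1/9.7523 = 0.1025
[CO3²⁻] = α₂ × DIC = 0.1025 × 1.76 = 0.180 mmol/kg

[CO3²⁻] = 0.180 mmol/kg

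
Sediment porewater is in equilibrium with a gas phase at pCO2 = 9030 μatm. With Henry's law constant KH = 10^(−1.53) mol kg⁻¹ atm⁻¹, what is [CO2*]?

[CO2*] = 266 μmol/kg

KH = 10^(−1.53) = 2.951×10^-2 mol kg⁻¹ atm⁻¹
[CO2*] = KH · pCO2 = 2.951×10^-2 × 9030×10^-6 atm = 2.66×10^-4 mol/kg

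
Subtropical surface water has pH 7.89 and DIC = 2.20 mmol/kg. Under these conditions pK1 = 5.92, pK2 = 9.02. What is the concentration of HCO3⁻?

α₁ = 1 / (1 + [H⁺]/K1 + K2/[H⁺]) = 1 / (1 + 10^-1.97 + 10^-1.13)
   = 1 / (1 + 0.010715 + 0.074131) = 1/1.0848 = 0.9218
[HCO3⁻] = α₁ × DIC = 0.9218 × 2.20 = 2.03 mmol/kg

[HCO3⁻] = 2.03 mmol/kg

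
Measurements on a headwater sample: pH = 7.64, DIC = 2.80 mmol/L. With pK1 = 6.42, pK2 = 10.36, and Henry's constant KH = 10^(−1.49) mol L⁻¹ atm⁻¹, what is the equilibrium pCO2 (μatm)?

α₀ = 1 / (1 + K1/[H⁺] + K1K2/[H⁺]²) = 1 / (1 + 10^+1.22 + 10^-1.50)
   = 1 / (1 + 16.596 + 0.031623) = 1/17.627 = 0.05673
[CO2*] = α₀ × DIC = 0.05673 × 2.80 = 0.1588 mmol/L
pCO2 = [CO2*]/KH = 1.588×10^-4 / 3.236×10^-2 = 4910 μatm

pCO2 = 4910 μatm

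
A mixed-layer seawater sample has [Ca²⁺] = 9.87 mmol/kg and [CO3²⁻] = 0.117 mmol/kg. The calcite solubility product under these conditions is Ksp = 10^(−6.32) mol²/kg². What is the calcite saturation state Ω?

Ω = 2.41

Ksp = 10^(−6.32) = 4.786×10^-7
Ω = [Ca²⁺][CO3²⁻]/Ksp = (9.87×10^-3)(0.117×10^-3) / 4.786×10^-7 = 2.41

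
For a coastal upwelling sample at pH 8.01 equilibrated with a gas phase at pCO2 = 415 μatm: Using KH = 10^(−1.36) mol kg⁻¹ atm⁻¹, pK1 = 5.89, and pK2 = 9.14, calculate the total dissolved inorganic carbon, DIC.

[CO2*] = KH · pCO2 = 10^(−1.36) × 415×10^-6 = 1.812×10^-5 mol/kg
α₀ = 1/(1 + K1/[H⁺] + K1K2/[H⁺]²) = 1/(1 + 10^+2.12 + 10^+0.99) = 0.007013
DIC = [CO2*]/α₀ = 1.812×10^-5 / 0.007013 = 2.58 mmol/kg

DIC = 2.58 mmol/kg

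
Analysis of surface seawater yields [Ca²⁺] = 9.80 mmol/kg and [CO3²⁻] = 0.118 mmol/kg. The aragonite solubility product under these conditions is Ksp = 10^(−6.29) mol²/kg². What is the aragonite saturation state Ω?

Ksp = 10^(−6.29) = 5.129×10^-7
Ω = [Ca²⁺][CO3²⁻]/Ksp = (9.80×10^-3)(0.118×10^-3) / 5.129×10^-7 = 2.25

Ω = 2.25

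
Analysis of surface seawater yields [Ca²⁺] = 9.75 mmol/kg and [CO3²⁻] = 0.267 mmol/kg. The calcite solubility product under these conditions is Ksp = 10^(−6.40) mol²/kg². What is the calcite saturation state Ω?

Ksp = 10^(−6.40) = 3.981×10^-7
Ω = [Ca²⁺][CO3²⁻]/Ksp = (9.75×10^-3)(0.267×10^-3) / 3.981×10^-7 = 6.54

Ω = 6.54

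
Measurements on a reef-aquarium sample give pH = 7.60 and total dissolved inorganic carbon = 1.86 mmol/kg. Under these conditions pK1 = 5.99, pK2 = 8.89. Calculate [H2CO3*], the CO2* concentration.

[CO2*] = 0.0424 mmol/kg

α₀ = 1 / (1 + K1/[H⁺] + K1K2/[H⁺]²) = 1 / (1 + 10^+1.61 + 10^+0.32)
   = 1 / (1 + 40.738 + 2.0893) = 1/43.827 = 0.02282
[CO2*] = α₀ × DIC = 0.02282 × 1.86 = 0.0424 mmol/kg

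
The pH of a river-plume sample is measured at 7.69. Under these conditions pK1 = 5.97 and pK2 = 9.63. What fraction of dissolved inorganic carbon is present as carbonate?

α₂ = 0.0111

α₂ = 1 / (1 + [H⁺]/K2 + [H⁺]²/(K1K2)) = 1 / (1 + 10^+1.94 + 10^+0.22)
   = 1 / (1 + 87.096 + 1.6596) = 1/89.756 = 0.01114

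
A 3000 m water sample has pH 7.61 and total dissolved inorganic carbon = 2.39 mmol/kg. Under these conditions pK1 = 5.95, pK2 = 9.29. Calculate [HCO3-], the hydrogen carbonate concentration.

α₁ = 1 / (1 + [H⁺]/K1 + K2/[H⁺]) = 1 / (1 + 10^-1.66 + 10^-1.68)
   = 1 / (1 + 0.021878 + 0.020893) = 1/1.0428 = 0.9590
[HCO3⁻] = α₁ × DIC = 0.9590 × 2.39 = 2.29 mmol/kg

[HCO3⁻] = 2.29 mmol/kg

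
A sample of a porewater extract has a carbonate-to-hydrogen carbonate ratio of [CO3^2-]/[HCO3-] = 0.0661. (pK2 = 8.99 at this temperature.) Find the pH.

pH = 7.81

From K2 = [H⁺][CO3^2-]/[HCO3-]:  pH = pK2 + log₁₀([CO3^2-]/[HCO3-])
log₁₀(0.0661) = -1.180
pH = 8.99 + (-1.180) = 7.81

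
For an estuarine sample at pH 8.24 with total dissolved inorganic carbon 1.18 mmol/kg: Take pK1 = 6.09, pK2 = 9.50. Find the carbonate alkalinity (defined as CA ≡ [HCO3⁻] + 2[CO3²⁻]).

CA = 1.23 mmol/kg

CA = [HCO3⁻] + 2[CO3²⁻] = (α₁ + 2α₂)·DIC
At pH 8.24: [H⁺]/K1 = 10^-2.15 = 0.0070795, K2/[H⁺] = 10^-1.26 = 0.054954
α₁ = 1/(1 + 0.0070795 + 0.054954) = 1/1.0620 = 0.9416; α₂ = α₁·K2/[H⁺] = 0.05174
α₁ + 2α₂ = 1.0451
CA = 1.0451 × 1.18 = 1.23 mmol/kg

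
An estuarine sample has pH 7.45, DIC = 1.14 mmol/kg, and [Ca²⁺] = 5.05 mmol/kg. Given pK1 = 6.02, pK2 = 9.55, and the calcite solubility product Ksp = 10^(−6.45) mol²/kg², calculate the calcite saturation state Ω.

Ω = 0.123

α₂ = 1 / (1 + [H⁺]/K2 + [H⁺]²/(K1K2)) = 1 / (1 + 10^+2.10 + 10^+0.67)
   = 1 / (1 + 125.89 + 4.6774) = 1/131.57 = 0.007601
[CO3²⁻] = α₂ × DIC = 0.007601 × 1.14 = 0.008665 mmol/kg = 8.665 μmol/kg
Ksp = 10^(−6.45) = 3.548×10^-7
Ω = [Ca²⁺][CO3²⁻]/Ksp = (5.05×10^-3)(8.665×10^-6) / 3.548×10^-7 = 0.123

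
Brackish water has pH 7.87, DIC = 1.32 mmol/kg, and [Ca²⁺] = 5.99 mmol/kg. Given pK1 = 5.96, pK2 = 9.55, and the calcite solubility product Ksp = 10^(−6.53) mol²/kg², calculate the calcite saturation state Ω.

α₂ = 1 / (1 + [H⁺]/K2 + [H⁺]²/(K1K2)) = 1 / (1 + 10^+1.68 + 10^-0.23)
   = 1 / (1 + 47.863 + 0.58884) = 1/49.452 = 0.02022
[CO3²⁻] = α₂ × DIC = 0.02022 × 1.32 = 0.02669 mmol/kg
Ksp = 10^(−6.53) = 2.951×10^-7
Ω = [Ca²⁺][CO3²⁻]/Ksp = (5.99×10^-3)(2.669×10^-5) / 2.951×10^-7 = 0.542

Ω = 0.542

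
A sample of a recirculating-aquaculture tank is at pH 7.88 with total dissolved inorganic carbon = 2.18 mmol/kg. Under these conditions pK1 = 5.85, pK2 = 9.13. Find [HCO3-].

[HCO3⁻] = 2.05 mmol/kg

α₁ = 1 / (1 + [H⁺]/K1 + K2/[H⁺]) = 1 / (1 + 10^-2.03 + 10^-1.25)
   = 1 / (1 + 0.0093325 + 0.056234) = 1/1.0656 = 0.9385
[HCO3⁻] = α₁ × DIC = 0.9385 × 2.18 = 2.05 mmol/kg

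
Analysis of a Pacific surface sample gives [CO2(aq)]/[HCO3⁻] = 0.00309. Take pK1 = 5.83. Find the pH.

pH = 8.34

From K1 = [H⁺][HCO3⁻]/[CO2(aq)]:  pH = pK1 − log₁₀([CO2(aq)]/[HCO3⁻])
log₁₀(0.00309) = -2.510
pH = 5.83 − (-2.510) = 8.34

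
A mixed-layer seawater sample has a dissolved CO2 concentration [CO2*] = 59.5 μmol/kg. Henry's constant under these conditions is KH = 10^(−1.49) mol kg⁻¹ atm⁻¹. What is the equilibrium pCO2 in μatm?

KH = 10^(−1.49) = 3.236×10^-2 mol kg⁻¹ atm⁻¹
pCO2 = [CO2*]/KH = 59.5×10^-6 / 3.236×10^-2 = 1.84×10^-3 atm = 1840 μatm

pCO2 = 1840 μatm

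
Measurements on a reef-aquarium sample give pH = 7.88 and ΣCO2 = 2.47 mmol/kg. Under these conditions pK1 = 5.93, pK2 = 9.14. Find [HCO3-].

α₁ = 1 / (1 + [H⁺]/K1 + K2/[H⁺]) = 1 / (1 + 10^-1.95 + 10^-1.26)
   = 1 / (1 + 0.011220 + 0.054954) = 1/1.0662 = 0.9379
[HCO3⁻] = α₁ × DIC = 0.9379 × 2.47 = 2.32 mmol/kg

[HCO3⁻] = 2.32 mmol/kg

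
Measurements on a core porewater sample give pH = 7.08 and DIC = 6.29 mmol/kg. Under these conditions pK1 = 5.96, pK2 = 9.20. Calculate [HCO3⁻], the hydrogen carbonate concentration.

[HCO3⁻] = 5.81 mmol/kg

α₁ = 1 / (1 + [H⁺]/K1 + K2/[H⁺]) = 1 / (1 + 10^-1.12 + 10^-2.12)
   = 1 / (1 + 0.075858 + 0.0075858) = 1/1.0834 = 0.9230
[HCO3⁻] = α₁ × DIC = 0.9230 × 6.29 = 5.81 mmol/kg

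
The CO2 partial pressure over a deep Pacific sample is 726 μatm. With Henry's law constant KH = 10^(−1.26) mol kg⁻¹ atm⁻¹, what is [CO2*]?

[CO2*] = 39.9 μmol/kg

KH = 10^(−1.26) = 5.495×10^-2 mol kg⁻¹ atm⁻¹
[CO2*] = KH · pCO2 = 5.495×10^-2 × 726×10^-6 atm = 3.99×10^-5 mol/kg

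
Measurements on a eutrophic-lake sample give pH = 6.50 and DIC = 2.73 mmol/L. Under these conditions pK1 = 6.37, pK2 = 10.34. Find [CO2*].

[CO2*] = 1.16 mmol/L

α₀ = 1 / (1 + K1/[H⁺] + K1K2/[H⁺]²) = 1 / (1 + 10^+0.13 + 10^-3.71)
   = 1 / (1 + 1.3490 + 0.00019498) = 1/2.3492 = 0.4257
[CO2*] = α₀ × DIC = 0.4257 × 2.73 = 1.16 mmol/L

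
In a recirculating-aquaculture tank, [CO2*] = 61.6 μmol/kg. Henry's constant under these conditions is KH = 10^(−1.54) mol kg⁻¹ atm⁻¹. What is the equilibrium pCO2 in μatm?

KH = 10^(−1.54) = 2.884×10^-2 mol kg⁻¹ atm⁻¹
pCO2 = [CO2*]/KH = 61.6×10^-6 / 2.884×10^-2 = 2.14×10^-3 atm = 2140 μatm

pCO2 = 2140 μatm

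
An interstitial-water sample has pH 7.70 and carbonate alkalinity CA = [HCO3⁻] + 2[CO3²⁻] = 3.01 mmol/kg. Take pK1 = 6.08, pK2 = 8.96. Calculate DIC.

DIC = 2.93 mmol/kg

CA = [HCO3⁻] + 2[CO3²⁻] = (α₁ + 2α₂)·DIC
At pH 7.70: [H⁺]/K1 = 10^-1.62 = 0.023988, K2/[H⁺] = 10^-1.26 = 0.054954
α₁ = 1/(1 + 0.023988 + 0.054954) = 1/1.0789 = 0.9268; α₂ = α₁·K2/[H⁺] = 0.05093
α₁ + 2α₂ = 1.0287
DIC = CA / (α₁ + 2α₂) = 3.01 / 1.0287 = 2.93 mmol/kg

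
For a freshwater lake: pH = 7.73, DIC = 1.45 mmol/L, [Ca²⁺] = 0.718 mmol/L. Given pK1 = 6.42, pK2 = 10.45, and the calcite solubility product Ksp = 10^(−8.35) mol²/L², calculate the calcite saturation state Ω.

α₂ = 1 / (1 + [H⁺]/K2 + [H⁺]²/(K1K2)) = 1 / (1 + 10^+2.72 + 10^+1.41)
   = 1 / (1 + 524.81 + 25.704) = 1/551.51 = 0.001813
[CO3²⁻] = α₂ × DIC = 0.001813 × 1.45 = 0.002629 mmol/L = 2.629 μmol/L
Ksp = 10^(−8.35) = 4.467×10^-9
Ω = [Ca²⁺][CO3²⁻]/Ksp = (0.718×10^-3)(2.629×10^-6) / 4.467×10^-9 = 0.423

Ω = 0.423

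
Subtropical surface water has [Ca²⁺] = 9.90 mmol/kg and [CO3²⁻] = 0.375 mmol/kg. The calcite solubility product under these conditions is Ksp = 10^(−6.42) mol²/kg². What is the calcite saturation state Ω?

Ω = 9.76

Ksp = 10^(−6.42) = 3.802×10^-7
Ω = [Ca²⁺][CO3²⁻]/Ksp = (9.90×10^-3)(0.375×10^-3) / 3.802×10^-7 = 9.76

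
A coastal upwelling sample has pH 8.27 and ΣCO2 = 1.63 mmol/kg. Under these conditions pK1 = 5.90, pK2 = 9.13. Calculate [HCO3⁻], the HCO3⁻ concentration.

[HCO3⁻] = 1.43 mmol/kg

α₁ = 1 / (1 + [H⁺]/K1 + K2/[H⁺]) = 1 / (1 + 10^-2.37 + 10^-0.86)
   = 1 / (1 + 0.0042658 + 0.13804) = 1/1.1423 = 0.8754
[HCO3⁻] = α₁ × DIC = 0.8754 × 1.63 = 1.43 mmol/kg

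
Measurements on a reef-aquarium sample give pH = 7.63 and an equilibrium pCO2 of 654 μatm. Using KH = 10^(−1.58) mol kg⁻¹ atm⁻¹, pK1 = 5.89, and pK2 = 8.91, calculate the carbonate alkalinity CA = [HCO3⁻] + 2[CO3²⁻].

CA = 1.04 mmol/kg

[CO2*] = KH · pCO2 = 10^(−1.58) × 654×10^-6 = 1.720×10^-5 mol/kg
α₀ = 1/(1 + K1/[H⁺] + K1K2/[H⁺]²) = 1/(1 + 10^+1.74 + 10^+0.46) = 0.01700
DIC = [CO2*]/α₀ = 1.720×10^-5 / 0.01700 = 1.012 mmol/kg
CA = (α₁ + 2α₂)·DIC = (0.9340 + 2×0.04902) × 1.012 = 1.04 mmol/kg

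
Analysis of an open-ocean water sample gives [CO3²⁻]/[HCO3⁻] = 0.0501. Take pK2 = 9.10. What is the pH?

pH = 7.80

From K2 = [H⁺][CO3²⁻]/[HCO3⁻]:  pH = pK2 + log₁₀([CO3²⁻]/[HCO3⁻])
log₁₀(0.0501) = -1.300
pH = 9.10 + (-1.300) = 7.80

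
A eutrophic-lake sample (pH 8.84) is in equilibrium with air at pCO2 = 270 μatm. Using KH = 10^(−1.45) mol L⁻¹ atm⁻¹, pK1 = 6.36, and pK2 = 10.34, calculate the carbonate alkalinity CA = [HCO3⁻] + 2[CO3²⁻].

[CO2*] = KH · pCO2 = 10^(−1.45) × 270×10^-6 = 9.580×10^-6 mol/L
α₀ = 1/(1 + K1/[H⁺] + K1K2/[H⁺]²) = 1/(1 + 10^+2.48 + 10^+0.98) = 0.003200
DIC = [CO2*]/α₀ = 9.580×10^-6 / 0.003200 = 2.994 mmol/L
CA = (α₁ + 2α₂)·DIC = (0.9662 + 2×0.03056) × 2.994 = 3.08 mmol/L

CA = 3.08 mmol/L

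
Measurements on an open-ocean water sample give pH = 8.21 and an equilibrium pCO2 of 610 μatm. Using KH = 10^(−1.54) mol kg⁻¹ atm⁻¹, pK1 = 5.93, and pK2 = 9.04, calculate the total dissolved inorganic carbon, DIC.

DIC = 3.87 mmol/kg

[CO2*] = KH · pCO2 = 10^(−1.54) × 610×10^-6 = 1.759×10^-5 mol/kg
α₀ = 1/(1 + K1/[H⁺] + K1K2/[H⁺]²) = 1/(1 + 10^+2.28 + 10^+1.45) = 0.004551
DIC = [CO2*]/α₀ = 1.759×10^-5 / 0.004551 = 3.87 mmol/kg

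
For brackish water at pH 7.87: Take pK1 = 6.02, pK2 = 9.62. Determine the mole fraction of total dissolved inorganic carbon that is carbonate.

α₂ = 1 / (1 + [H⁺]/K2 + [H⁺]²/(K1K2)) = 1 / (1 + 10^+1.75 + 10^-0.10)
   = 1 / (1 + 56.234 + 0.79433) = 1/58.028 = 0.01723

α₂ = 0.0172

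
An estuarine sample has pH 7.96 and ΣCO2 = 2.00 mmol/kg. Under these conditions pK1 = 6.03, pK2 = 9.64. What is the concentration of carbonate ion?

α₂ = 1 / (1 + [H⁺]/K2 + [H⁺]²/(K1K2)) = 1 / (1 + 10^+1.68 + 10^-0.25)
   = 1 / (1 + 47.863 + 0.56234) = 1/49.425 = 0.02023
[CO3²⁻] = α₂ × DIC = 0.02023 × 2.00 = 0.0405 mmol/kg

[CO3²⁻] = 0.0405 mmol/kg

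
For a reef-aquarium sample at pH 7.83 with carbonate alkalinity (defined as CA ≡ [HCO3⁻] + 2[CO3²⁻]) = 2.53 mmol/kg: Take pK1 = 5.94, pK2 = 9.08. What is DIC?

DIC = 2.43 mmol/kg

CA = [HCO3⁻] + 2[CO3²⁻] = (α₁ + 2α₂)·DIC
At pH 7.83: [H⁺]/K1 = 10^-1.89 = 0.012882, K2/[H⁺] = 10^-1.25 = 0.056234
α₁ = 1/(1 + 0.012882 + 0.056234) = 1/1.0691 = 0.9354; α₂ = α₁·K2/[H⁺] = 0.05260
α₁ + 2α₂ = 1.0405
DIC = CA / (α₁ + 2α₂) = 2.53 / 1.0405 = 2.43 mmol/kg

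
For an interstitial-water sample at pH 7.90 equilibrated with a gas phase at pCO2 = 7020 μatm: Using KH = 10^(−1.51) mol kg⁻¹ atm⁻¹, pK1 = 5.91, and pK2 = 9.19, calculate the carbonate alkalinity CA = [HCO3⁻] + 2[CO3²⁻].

[CO2*] = KH · pCO2 = 10^(−1.51) × 7020×10^-6 = 2.169×10^-4 mol/kg
α₀ = 1/(1 + K1/[H⁺] + K1K2/[H⁺]²) = 1/(1 + 10^+1.99 + 10^+0.70) = 0.009640
DIC = [CO2*]/α₀ = 2.169×10^-4 / 0.009640 = 22.50 mmol/kg
CA = (α₁ + 2α₂)·DIC = (0.9420 + 2×0.04831) × 22.50 = 23.4 mmol/kg

CA = 23.4 mmol/kg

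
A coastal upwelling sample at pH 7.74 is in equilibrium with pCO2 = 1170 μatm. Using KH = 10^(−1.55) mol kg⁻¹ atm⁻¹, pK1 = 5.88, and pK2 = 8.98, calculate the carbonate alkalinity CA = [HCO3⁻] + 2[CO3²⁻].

CA = 2.66 mmol/kg

[CO2*] = KH · pCO2 = 10^(−1.55) × 1170×10^-6 = 3.298×10^-5 mol/kg
α₀ = 1/(1 + K1/[H⁺] + K1K2/[H⁺]²) = 1/(1 + 10^+1.86 + 10^+0.62) = 0.01288
DIC = [CO2*]/α₀ = 3.298×10^-5 / 0.01288 = 2.559 mmol/kg
CA = (α₁ + 2α₂)·DIC = (0.9334 + 2×0.05371) × 2.559 = 2.66 mmol/kg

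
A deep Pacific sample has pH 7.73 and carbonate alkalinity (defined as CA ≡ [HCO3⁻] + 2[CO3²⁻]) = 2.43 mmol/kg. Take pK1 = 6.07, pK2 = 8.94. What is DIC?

DIC = 2.34 mmol/kg

CA = [HCO3⁻] + 2[CO3²⁻] = (α₁ + 2α₂)·DIC
At pH 7.73: [H⁺]/K1 = 10^-1.66 = 0.021878, K2/[H⁺] = 10^-1.21 = 0.061660
α₁ = 1/(1 + 0.021878 + 0.061660) = 1/1.0835 = 0.9229; α₂ = α₁·K2/[H⁺] = 0.05691
α₁ + 2α₂ = 1.0367
DIC = CA / (α₁ + 2α₂) = 2.43 / 1.0367 = 2.34 mmol/kg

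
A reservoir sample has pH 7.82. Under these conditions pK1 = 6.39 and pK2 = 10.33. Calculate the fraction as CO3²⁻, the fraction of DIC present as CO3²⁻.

α₂ = 0.00297

α₂ = 1 / (1 + [H⁺]/K2 + [H⁺]²/(K1K2)) = 1 / (1 + 10^+2.51 + 10^+1.08)
   = 1 / (1 + 323.59 + 12.023) = 1/336.62 = 0.002971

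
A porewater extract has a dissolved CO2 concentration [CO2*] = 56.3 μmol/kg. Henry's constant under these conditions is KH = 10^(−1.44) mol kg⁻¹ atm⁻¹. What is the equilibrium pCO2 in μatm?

KH = 10^(−1.44) = 3.631×10^-2 mol kg⁻¹ atm⁻¹
pCO2 = [CO2*]/KH = 56.3×10^-6 / 3.631×10^-2 = 1.55×10^-3 atm = 1550 μatm

pCO2 = 1550 μatm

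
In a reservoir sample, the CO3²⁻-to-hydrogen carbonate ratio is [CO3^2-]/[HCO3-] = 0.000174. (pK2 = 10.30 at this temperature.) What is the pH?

From K2 = [H⁺][CO3^2-]/[HCO3-]:  pH = pK2 + log₁₀([CO3^2-]/[HCO3-])
log₁₀(0.000174) = -3.759
pH = 10.30 + (-3.759) = 6.54

pH = 6.54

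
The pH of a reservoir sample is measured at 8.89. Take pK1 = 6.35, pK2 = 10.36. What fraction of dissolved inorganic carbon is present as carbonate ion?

α₂ = 0.0327

α₂ = 1 / (1 + [H⁺]/K2 + [H⁺]²/(K1K2)) = 1 / (1 + 10^+1.47 + 10^-1.07)
   = 1 / (1 + 29.512 + 0.085114) = 1/30.597 = 0.03268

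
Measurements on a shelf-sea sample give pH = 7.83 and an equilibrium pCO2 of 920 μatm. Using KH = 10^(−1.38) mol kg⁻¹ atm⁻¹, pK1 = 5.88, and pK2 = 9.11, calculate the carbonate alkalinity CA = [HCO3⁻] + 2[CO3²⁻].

CA = 3.78 mmol/kg

[CO2*] = KH · pCO2 = 10^(−1.38) × 920×10^-6 = 3.835×10^-5 mol/kg
α₀ = 1/(1 + K1/[H⁺] + K1K2/[H⁺]²) = 1/(1 + 10^+1.95 + 10^+0.67) = 0.01055
DIC = [CO2*]/α₀ = 3.835×10^-5 / 0.01055 = 3.636 mmol/kg
CA = (α₁ + 2α₂)·DIC = (0.9401 + 2×0.04934) × 3.636 = 3.78 mmol/kg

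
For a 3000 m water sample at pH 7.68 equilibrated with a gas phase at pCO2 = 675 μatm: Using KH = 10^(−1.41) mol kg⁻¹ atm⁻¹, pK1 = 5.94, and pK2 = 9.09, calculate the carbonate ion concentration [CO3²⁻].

[CO3²⁻] = 0.0561 mmol/kg

[CO2*] = KH · pCO2 = 10^(−1.41) × 675×10^-6 = 2.626×10^-5 mol/kg
α₀ = 1/(1 + K1/[H⁺] + K1K2/[H⁺]²) = 1/(1 + 10^+1.74 + 10^+0.33) = 0.01721
DIC = [CO2*]/α₀ = 2.626×10^-5 / 0.01721 = 1.526 mmol/kg
[CO3²⁻] = α₂·DIC; α₂ = 0.03680, so [CO3²⁻] = 0.03680 × 1.526 = 0.0561 mmol/kg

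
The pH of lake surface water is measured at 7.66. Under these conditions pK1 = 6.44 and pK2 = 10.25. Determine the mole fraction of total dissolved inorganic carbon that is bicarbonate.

α₁ = 1 / (1 + [H⁺]/K1 + K2/[H⁺]) = 1 / (1 + 10^-1.22 + 10^-2.59)
   = 1 / (1 + 0.060256 + 0.0025704) = 1/1.0628 = 0.9409

α₁ = 0.941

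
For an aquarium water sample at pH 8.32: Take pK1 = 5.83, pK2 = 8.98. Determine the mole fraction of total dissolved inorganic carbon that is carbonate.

α₂ = 1 / (1 + [H⁺]/K2 + [H⁺]²/(K1K2)) = 1 / (1 + 10^+0.66 + 10^-1.83)
   = 1 / (1 + 4.5709 + 0.014791) = 1/5.5857 = 0.1790

α₂ = 0.179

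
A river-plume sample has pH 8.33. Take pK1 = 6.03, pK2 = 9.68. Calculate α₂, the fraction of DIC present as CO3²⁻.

α₂ = 1 / (1 + [H⁺]/K2 + [H⁺]²/(K1K2)) = 1 / (1 + 10^+1.35 + 10^-0.95)
   = 1 / (1 + 22.387 + 0.11220) = 1/23.499 = 0.04255

α₂ = 0.0426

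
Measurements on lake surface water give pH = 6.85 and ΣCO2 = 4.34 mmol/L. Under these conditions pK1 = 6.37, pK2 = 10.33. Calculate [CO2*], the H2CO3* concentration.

[CO2*] = 1.08 mmol/L

α₀ = 1 / (1 + K1/[H⁺] + K1K2/[H⁺]²) = 1 / (1 + 10^+0.48 + 10^-3.00)
   = 1 / (1 + 3.0200 + 0.0010000) = 1/4.0210 = 0.2487
[CO2*] = α₀ × DIC = 0.2487 × 4.34 = 1.08 mmol/L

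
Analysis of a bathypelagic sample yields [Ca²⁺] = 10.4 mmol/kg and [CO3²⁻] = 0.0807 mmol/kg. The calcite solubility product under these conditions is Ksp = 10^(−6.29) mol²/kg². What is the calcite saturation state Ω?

Ω = 1.64

Ksp = 10^(−6.29) = 5.129×10^-7
Ω = [Ca²⁺][CO3²⁻]/Ksp = (10.4×10^-3)(0.0807×10^-3) / 5.129×10^-7 = 1.64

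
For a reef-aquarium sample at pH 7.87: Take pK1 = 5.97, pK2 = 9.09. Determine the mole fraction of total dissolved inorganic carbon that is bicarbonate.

α₁ = 1 / (1 + [H⁺]/K1 + K2/[H⁺]) = 1 / (1 + 10^-1.90 + 10^-1.22)
   = 1 / (1 + 0.012589 + 0.060256) = 1/1.0728 = 0.9321

α₁ = 0.932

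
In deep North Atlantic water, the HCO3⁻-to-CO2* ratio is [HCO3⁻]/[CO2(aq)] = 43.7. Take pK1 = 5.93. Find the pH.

From K1 = [H⁺][HCO3⁻]/[CO2(aq)]:  pH = pK1 + log₁₀([HCO3⁻]/[CO2(aq)])
log₁₀(43.7) = +1.640
pH = 5.93 + (+1.640) = 7.57

pH = 7.57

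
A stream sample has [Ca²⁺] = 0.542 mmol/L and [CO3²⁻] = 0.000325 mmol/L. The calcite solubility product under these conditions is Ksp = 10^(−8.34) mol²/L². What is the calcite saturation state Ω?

Ω = 0.0385

Ksp = 10^(−8.34) = 4.571×10^-9
Ω = [Ca²⁺][CO3²⁻]/Ksp = (0.542×10^-3)(0.000325×10^-3) / 4.571×10^-9 = 0.0385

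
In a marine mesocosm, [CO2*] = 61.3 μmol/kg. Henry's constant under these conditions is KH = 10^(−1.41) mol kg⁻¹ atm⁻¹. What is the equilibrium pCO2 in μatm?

KH = 10^(−1.41) = 3.890×10^-2 mol kg⁻¹ atm⁻¹
pCO2 = [CO2*]/KH = 61.3×10^-6 / 3.890×10^-2 = 1.58×10^-3 atm = 1580 μatm

pCO2 = 1580 μatm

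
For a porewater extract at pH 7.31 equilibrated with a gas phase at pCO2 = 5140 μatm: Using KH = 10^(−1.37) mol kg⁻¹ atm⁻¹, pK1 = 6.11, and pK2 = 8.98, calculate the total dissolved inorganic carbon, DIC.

DIC = 3.77 mmol/kg

[CO2*] = KH · pCO2 = 10^(−1.37) × 5140×10^-6 = 2.193×10^-4 mol/kg
α₀ = 1/(1 + K1/[H⁺] + K1K2/[H⁺]²) = 1/(1 + 10^+1.20 + 10^-0.47) = 0.05818
DIC = [CO2*]/α₀ = 2.193×10^-4 / 0.05818 = 3.77 mmol/kg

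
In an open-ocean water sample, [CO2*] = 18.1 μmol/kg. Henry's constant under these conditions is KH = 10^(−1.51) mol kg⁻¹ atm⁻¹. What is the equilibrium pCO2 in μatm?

KH = 10^(−1.51) = 3.090×10^-2 mol kg⁻¹ atm⁻¹
pCO2 = [CO2*]/KH = 18.1×10^-6 / 3.090×10^-2 = 5.86×10^-4 atm = 586 μatm

pCO2 = 586 μatm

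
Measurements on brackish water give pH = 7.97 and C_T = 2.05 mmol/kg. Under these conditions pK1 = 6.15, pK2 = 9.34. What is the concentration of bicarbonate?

α₁ = 1 / (1 + [H⁺]/K1 + K2/[H⁺]) = 1 / (1 + 10^-1.82 + 10^-1.37)
   = 1 / (1 + 0.015136 + 0.042658) = 1/1.0578 = 0.9454
[HCO3⁻] = α₁ × DIC = 0.9454 × 2.05 = 1.94 mmol/kg

[HCO3⁻] = 1.94 mmol/kg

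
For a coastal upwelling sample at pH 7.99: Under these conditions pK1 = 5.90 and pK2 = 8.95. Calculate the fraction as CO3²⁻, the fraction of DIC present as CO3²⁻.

α₂ = 1 / (1 + [H⁺]/K2 + [H⁺]²/(K1K2)) = 1 / (1 + 10^+0.96 + 10^-1.13)
   = 1 / (1 + 9.1201 + 0.074131) = 1/10.194 = 0.09809

α₂ = 0.0981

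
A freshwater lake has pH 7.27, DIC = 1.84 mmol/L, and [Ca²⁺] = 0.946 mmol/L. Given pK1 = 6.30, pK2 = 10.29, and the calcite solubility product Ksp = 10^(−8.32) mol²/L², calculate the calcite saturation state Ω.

Ω = 0.313

α₂ = 1 / (1 + [H⁺]/K2 + [H⁺]²/(K1K2)) = 1 / (1 + 10^+3.02 + 10^+2.05)
   = 1 / (1 + 1047.1 + 112.20) = 1/1160.3 = 0.0008618
[CO3²⁻] = α₂ × DIC = 0.0008618 × 1.84 = 0.001586 mmol/L = 1.586 μmol/L
Ksp = 10^(−8.32) = 4.786×10^-9
Ω = [Ca²⁺][CO3²⁻]/Ksp = (0.946×10^-3)(1.586×10^-6) / 4.786×10^-9 = 0.313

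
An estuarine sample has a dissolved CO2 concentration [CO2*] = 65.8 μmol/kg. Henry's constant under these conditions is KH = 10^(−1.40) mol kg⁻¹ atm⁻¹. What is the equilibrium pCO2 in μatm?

pCO2 = 1650 μatm

KH = 10^(−1.40) = 3.981×10^-2 mol kg⁻¹ atm⁻¹
pCO2 = [CO2*]/KH = 65.8×10^-6 / 3.981×10^-2 = 1.65×10^-3 atm = 1650 μatm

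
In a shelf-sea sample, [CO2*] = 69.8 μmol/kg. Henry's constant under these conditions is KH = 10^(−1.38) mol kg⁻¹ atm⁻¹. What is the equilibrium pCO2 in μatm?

pCO2 = 1670 μatm

KH = 10^(−1.38) = 4.169×10^-2 mol kg⁻¹ atm⁻¹
pCO2 = [CO2*]/KH = 69.8×10^-6 / 4.169×10^-2 = 1.67×10^-3 atm = 1670 μatm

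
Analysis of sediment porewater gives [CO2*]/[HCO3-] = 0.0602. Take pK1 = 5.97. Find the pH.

From K1 = [H⁺][HCO3-]/[CO2*]:  pH = pK1 − log₁₀([CO2*]/[HCO3-])
log₁₀(0.0602) = -1.220
pH = 5.97 − (-1.220) = 7.19

pH = 7.19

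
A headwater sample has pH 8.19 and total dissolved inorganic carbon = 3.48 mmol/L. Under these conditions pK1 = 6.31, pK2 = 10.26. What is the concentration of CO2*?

[CO2*] = 0.0449 mmol/L

α₀ = 1 / (1 + K1/[H⁺] + K1K2/[H⁺]²) = 1 / (1 + 10^+1.88 + 10^-0.19)
   = 1 / (1 + 75.858 + 0.64565) = 1/77.503 = 0.01290
[CO2*] = α₀ × DIC = 0.01290 × 3.48 = 0.0449 mmol/L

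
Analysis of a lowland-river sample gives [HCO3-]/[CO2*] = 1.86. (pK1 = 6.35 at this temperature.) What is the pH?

From K1 = [H⁺][HCO3-]/[CO2*]:  pH = pK1 + log₁₀([HCO3-]/[CO2*])
log₁₀(1.86) = +0.270
pH = 6.35 + (+0.270) = 6.62

pH = 6.62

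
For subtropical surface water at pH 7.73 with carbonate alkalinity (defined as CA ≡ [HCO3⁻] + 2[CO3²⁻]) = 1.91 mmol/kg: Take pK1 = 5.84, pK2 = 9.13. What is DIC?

CA = [HCO3⁻] + 2[CO3²⁻] = (α₁ + 2α₂)·DIC
At pH 7.73: [H⁺]/K1 = 10^-1.89 = 0.012882, K2/[H⁺] = 10^-1.40 = 0.039811
α₁ = 1/(1 + 0.012882 + 0.039811) = 1/1.0527 = 0.9499; α₂ = α₁·K2/[H⁺] = 0.03782
α₁ + 2α₂ = 1.0256
DIC = CA / (α₁ + 2α₂) = 1.91 / 1.0256 = 1.86 mmol/kg

DIC = 1.86 mmol/kg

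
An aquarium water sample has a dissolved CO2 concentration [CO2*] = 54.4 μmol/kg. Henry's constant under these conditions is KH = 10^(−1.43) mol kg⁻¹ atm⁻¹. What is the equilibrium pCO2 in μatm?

KH = 10^(−1.43) = 3.715×10^-2 mol kg⁻¹ atm⁻¹
pCO2 = [CO2*]/KH = 54.4×10^-6 / 3.715×10^-2 = 1.46×10^-3 atm = 1460 μatm

pCO2 = 1460 μatm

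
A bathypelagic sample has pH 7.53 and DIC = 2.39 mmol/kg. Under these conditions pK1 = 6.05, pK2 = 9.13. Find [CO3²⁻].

α₂ = 1 / (1 + [H⁺]/K2 + [H⁺]²/(K1K2)) = 1 / (1 + 10^+1.60 + 10^+0.12)
   = 1 / (1 + 39.811 + 1.3183) = 1/42.129 = 0.02374
[CO3²⁻] = α₂ × DIC = 0.02374 × 2.39 = 0.0567 mmol/kg

[CO3²⁻] = 0.0567 mmol/kg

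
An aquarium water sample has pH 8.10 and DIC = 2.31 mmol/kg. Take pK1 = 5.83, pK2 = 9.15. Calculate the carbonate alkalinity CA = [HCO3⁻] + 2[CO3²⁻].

CA = 2.49 mmol/kg

CA = [HCO3⁻] + 2[CO3²⁻] = (α₁ + 2α₂)·DIC
At pH 8.10: [H⁺]/K1 = 10^-2.27 = 0.0053703, K2/[H⁺] = 10^-1.05 = 0.089125
α₁ = 1/(1 + 0.0053703 + 0.089125) = 1/1.0945 = 0.9137; α₂ = α₁·K2/[H⁺] = 0.08143
α₁ + 2α₂ = 1.0765
CA = 1.0765 × 2.31 = 2.49 mmol/kg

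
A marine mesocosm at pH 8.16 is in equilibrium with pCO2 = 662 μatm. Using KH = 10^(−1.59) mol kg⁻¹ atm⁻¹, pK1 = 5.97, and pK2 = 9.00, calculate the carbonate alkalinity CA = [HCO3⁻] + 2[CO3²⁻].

[CO2*] = KH · pCO2 = 10^(−1.59) × 662×10^-6 = 1.702×10^-5 mol/kg
α₀ = 1/(1 + K1/[H⁺] + K1K2/[H⁺]²) = 1/(1 + 10^+2.19 + 10^+1.35) = 0.005610
DIC = [CO2*]/α₀ = 1.702×10^-5 / 0.005610 = 3.033 mmol/kg
CA = (α₁ + 2α₂)·DIC = (0.8688 + 2×0.1256) × 3.033 = 3.40 mmol/kg

CA = 3.40 mmol/kg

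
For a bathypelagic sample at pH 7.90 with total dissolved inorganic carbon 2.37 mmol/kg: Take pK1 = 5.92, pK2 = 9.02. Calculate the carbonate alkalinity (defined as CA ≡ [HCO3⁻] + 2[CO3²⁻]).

CA = 2.51 mmol/kg

CA = [HCO3⁻] + 2[CO3²⁻] = (α₁ + 2α₂)·DIC
At pH 7.90: [H⁺]/K1 = 10^-1.98 = 0.010471, K2/[H⁺] = 10^-1.12 = 0.075858
α₁ = 1/(1 + 0.010471 + 0.075858) = 1/1.0863 = 0.9205; α₂ = α₁·K2/[H⁺] = 0.06983
α₁ + 2α₂ = 1.0602
CA = 1.0602 × 2.37 = 2.51 mmol/kg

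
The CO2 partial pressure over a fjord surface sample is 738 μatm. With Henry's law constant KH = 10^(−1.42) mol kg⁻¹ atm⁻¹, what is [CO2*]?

KH = 10^(−1.42) = 3.802×10^-2 mol kg⁻¹ atm⁻¹
[CO2*] = KH · pCO2 = 3.802×10^-2 × 738×10^-6 atm = 2.81×10^-5 mol/kg

[CO2*] = 28.1 μmol/kg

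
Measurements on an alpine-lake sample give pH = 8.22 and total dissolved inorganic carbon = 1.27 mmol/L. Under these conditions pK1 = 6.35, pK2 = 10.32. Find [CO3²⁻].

[CO3²⁻] = 9.88 μmol/L

α₂ = 1 / (1 + [H⁺]/K2 + [H⁺]²/(K1K2)) = 1 / (1 + 10^+2.10 + 10^+0.23)
   = 1 / (1 + 125.89 + 1.6982) = 1/128.59 = 0.007777
[CO3²⁻] = α₂ × DIC = 0.007777 × 1.27 = 0.00988 mmol/L = 9.88 μmol/L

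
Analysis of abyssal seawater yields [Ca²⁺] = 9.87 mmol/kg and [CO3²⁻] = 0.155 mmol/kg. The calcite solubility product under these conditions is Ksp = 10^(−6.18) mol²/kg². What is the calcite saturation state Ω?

Ksp = 10^(−6.18) = 6.607×10^-7
Ω = [Ca²⁺][CO3²⁻]/Ksp = (9.87×10^-3)(0.155×10^-3) / 6.607×10^-7 = 2.32

Ω = 2.32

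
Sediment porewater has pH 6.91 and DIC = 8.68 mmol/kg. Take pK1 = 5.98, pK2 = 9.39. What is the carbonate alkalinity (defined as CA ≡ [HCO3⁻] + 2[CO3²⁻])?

CA = [HCO3⁻] + 2[CO3²⁻] = (α₁ + 2α₂)·DIC
At pH 6.91: [H⁺]/K1 = 10^-0.93 = 0.11749, K2/[H⁺] = 10^-2.48 = 0.0033113
α₁ = 1/(1 + 0.11749 + 0.0033113) = 1/1.1208 = 0.8922; α₂ = α₁·K2/[H⁺] = 0.002954
α₁ + 2α₂ = 0.8981
CA = 0.8981 × 8.68 = 7.80 mmol/kg

CA = 7.80 mmol/kg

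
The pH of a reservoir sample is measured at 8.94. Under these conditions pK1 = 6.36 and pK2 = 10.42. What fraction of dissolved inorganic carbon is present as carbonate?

α₂ = 0.0320

α₂ = 1 / (1 + [H⁺]/K2 + [H⁺]²/(K1K2)) = 1 / (1 + 10^+1.48 + 10^-1.10)
   = 1 / (1 + 30.200 + 0.079433) = 1/31.279 = 0.03197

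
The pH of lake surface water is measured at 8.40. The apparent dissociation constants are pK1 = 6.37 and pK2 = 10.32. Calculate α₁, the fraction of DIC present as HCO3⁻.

α₁ = 0.979

α₁ = 1 / (1 + [H⁺]/K1 + K2/[H⁺]) = 1 / (1 + 10^-2.03 + 10^-1.92)
   = 1 / (1 + 0.0093325 + 0.012023) = 1/1.0214 = 0.9791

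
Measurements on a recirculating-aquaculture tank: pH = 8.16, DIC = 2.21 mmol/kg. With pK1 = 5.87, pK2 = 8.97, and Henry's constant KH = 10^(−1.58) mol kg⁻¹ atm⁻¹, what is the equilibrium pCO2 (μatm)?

pCO2 = 371 μatm

α₀ = 1 / (1 + K1/[H⁺] + K1K2/[H⁺]²) = 1 / (1 + 10^+2.29 + 10^+1.48)
   = 1 / (1 + 194.98 + 30.200) = 1/226.18 = 0.004421
[CO2*] = α₀ × DIC = 0.004421 × 2.21 = 0.009771 mmol/kg = 9.771 μmol/kg
pCO2 = [CO2*]/KH = 9.771×10^-6 / 2.630×10^-2 = 371 μatm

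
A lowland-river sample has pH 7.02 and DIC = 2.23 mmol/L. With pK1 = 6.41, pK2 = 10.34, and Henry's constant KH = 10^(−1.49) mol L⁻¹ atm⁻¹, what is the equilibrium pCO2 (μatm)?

α₀ = 1 / (1 + K1/[H⁺] + K1K2/[H⁺]²) = 1 / (1 + 10^+0.61 + 10^-2.71)
   = 1 / (1 + 4.0738 + 0.0019498) = 1/5.0758 = 0.1970
[CO2*] = α₀ × DIC = 0.1970 × 2.23 = 0.4393 mmol/L
pCO2 = [CO2*]/KH = 4.393×10^-4 / 3.236×10^-2 = 1.36×10^4 μatm

pCO2 = 1.36×10^4 μatm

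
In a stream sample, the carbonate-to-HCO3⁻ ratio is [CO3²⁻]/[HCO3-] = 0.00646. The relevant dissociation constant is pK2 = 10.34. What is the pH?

From K2 = [H⁺][CO3²⁻]/[HCO3-]:  pH = pK2 + log₁₀([CO3²⁻]/[HCO3-])
log₁₀(0.00646) = -2.190
pH = 10.34 + (-2.190) = 8.15

pH = 8.15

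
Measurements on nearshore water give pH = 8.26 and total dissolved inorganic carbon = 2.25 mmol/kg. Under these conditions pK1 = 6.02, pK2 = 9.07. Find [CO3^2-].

[CO3²⁻] = 0.300 mmol/kg

α₂ = 1 / (1 + [H⁺]/K2 + [H⁺]²/(K1K2)) = 1 / (1 + 10^+0.81 + 10^-1.43)
   = 1 / (1 + 6.4565 + 0.037154) = 1/7.4937 = 0.1334
[CO3²⁻] = α₂ × DIC = 0.1334 × 2.25 = 0.300 mmol/kg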